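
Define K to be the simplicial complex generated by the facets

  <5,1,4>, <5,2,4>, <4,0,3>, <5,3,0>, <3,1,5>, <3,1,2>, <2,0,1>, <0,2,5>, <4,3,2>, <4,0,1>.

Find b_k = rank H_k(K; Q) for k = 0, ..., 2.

We work with the vertex ordering 0 < 1 < 2 < 3 < 4 < 5. The simplices of K, each written with vertices in increasing order, are:

  0-simplices (6): [0], [1], [2], [3], [4], [5]
  1-simplices (15): [0,1], [0,2], [0,3], [0,4], [0,5], [1,2], [1,3], [1,4], [1,5], [2,3], [2,4], [2,5], [3,4], [3,5], [4,5]
  2-simplices (10): [0,1,2], [0,1,4], [0,2,5], [0,3,4], [0,3,5], [1,2,3], [1,3,5], [1,4,5], [2,3,4], [2,4,5]

giving chain groups C_0 ≅ Z^6, C_1 ≅ Z^15, C_2 ≅ Z^10.

Boundary ∂_1: C_1 → C_0 sends each edge [p,q] (with p < q) to q − p.
The resulting 6×15 matrix has rank 5, and its Smith normal form has invariant factors (1,1,1,1,1).

Boundary ∂_2: C_2 → C_1 maps a triangle to the signed sum of its edges. For instance
  ∂[2,3,4] = [3,4] − [2,4] + [2,3],
  ∂[0,3,4] = [3,4] − [0,4] + [0,3].
The resulting 15×10 matrix has rank 10, and its Smith normal form has invariant factors (1,1,1,1,1,1,1,1,1,2).

Computing H_k = (kernel of ∂_k) / (image of ∂_{k+1}):

  H_0: rank C_0 − rank ∂_1 = 6 − 5 = 1, and the invariant factors of ∂_1 are all 1, so H_0 ≅ Z.
  H_1: rank ker ∂_1 − rank ∂_2 = (15 − 5) − 10 = 0, and ∂_2 has invariant factor 2 > 1, so H_1 ≅ Z_2.
  H_2: rank ker ∂_2 − rank ∂_3 = (10 − 10) − 0 = 0, and there is no ∂_3, so H_2 ≅ 0.

As a check, the Euler characteristic is 6 − 15 + 10 = 1, which agrees with 1 − 0 + 0 = 1.

Hence the Betti numbers are b_0 = 1, b_1 = 0, b_2 = 0.

b_0 = 1, b_1 = 0, b_2 = 0.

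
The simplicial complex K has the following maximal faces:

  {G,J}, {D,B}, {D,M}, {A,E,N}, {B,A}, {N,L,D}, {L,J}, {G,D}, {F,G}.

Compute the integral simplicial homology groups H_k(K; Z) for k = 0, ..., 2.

Order the vertices as A < B < D < E < F < G < J < L < M < N. Listing each simplex with vertices in this order, K has dimension 2 with simplices:

  0-simplices (10): A, B, D, E, F, G, J, L, M, N
  1-simplices (13): AB, AE, AN, BD, DG, DL, DM, DN, EN, FG, GJ, JL, LN
  2-simplices (2): AEN, DLN

Hence C_0 ≅ Z^10, C_1 ≅ Z^13, C_2 ≅ Z^2.

Boundary ∂_1: C_1 → C_0 is given by ∂[p,q] = [q] − [p].
This gives a 10×13 integer matrix of rank 9; reducing to Smith normal form yields diagonal entries (1,1,1,1,1,1,1,1,1).

∂_2: C_2 → C_1 acts by ∂[p,q,r] = [q,r] − [p,r] + [p,q]. For instance
  ∂AEN = EN − AN + AE,
  ∂DLN = LN − DN + DL.
This gives a 13×2 integer matrix of rank 2; reducing to Smith normal form yields diagonal entries (1,1).

Computing H_k = (kernel of ∂_k) / (image of ∂_{k+1}):

  H_0: rank C_0 − rank ∂_1 = 10 − 9 = 1, and the invariant factors of ∂_1 are all 1, so H_0 = Z.
  H_1: rank ker ∂_1 − rank ∂_2 = (13 − 9) − 2 = 2, and the invariant factors of ∂_2 are all 1, so H_1 = Z^2.
  H_2: rank ker ∂_2 − rank ∂_3 = (2 − 2) − 0 = 0, and there is no ∂_3, so H_2 = 0.

As a check, the Euler characteristic is 10 − 13 + 2 = -1, which agrees with 1 − 2 + 0 = -1.

H_0 ≅ Z,  H_1 ≅ Z^2,  H_2 = 0.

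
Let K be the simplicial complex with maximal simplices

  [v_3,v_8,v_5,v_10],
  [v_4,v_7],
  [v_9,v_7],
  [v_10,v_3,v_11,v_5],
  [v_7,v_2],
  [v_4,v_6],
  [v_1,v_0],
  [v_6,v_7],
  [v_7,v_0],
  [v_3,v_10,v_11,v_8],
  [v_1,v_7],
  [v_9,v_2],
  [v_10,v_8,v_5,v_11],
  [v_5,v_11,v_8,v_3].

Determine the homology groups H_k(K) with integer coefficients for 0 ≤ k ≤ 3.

K has 12 vertices, 19 edges, 10 triangles, 5 3-simplices.
rank ∂_0 = 0, rank ∂_1 = 10 ⇒ b_0 = 12 − 0 − 10 = 2; all invariant factors of ∂_1 are 1 so no torsion. So H_0 = Z^2.
rank ∂_1 = 10, rank ∂_2 = 6 ⇒ b_1 = 19 − 10 − 6 = 3; all invariant factors of ∂_2 are 1 so no torsion. So H_1 = Z^3.
rank ∂_2 = 6, rank ∂_3 = 4 ⇒ b_2 = 10 − 6 − 4 = 0; all invariant factors of ∂_3 are 1 so no torsion. So H_2 = 0.
rank ∂_3 = 4, rank ∂_4 = 0 ⇒ b_3 = 5 − 4 − 0 = 1. So H_3 = Z.

H_0 = Z^2,  H_1 = Z^3,  H_2 = 0,  H_3 = Z.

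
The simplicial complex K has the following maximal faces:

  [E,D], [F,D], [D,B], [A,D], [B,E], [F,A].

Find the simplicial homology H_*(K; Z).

H_0 ≅ Z,  H_1 ≅ Z^2.

Fix the vertex order A < B < D < E < F and write every simplex with vertices in increasing order. Then dim K = 1 and the simplices of K are:

  0-simplices (5): A, B, D, E, F
  1-simplices (6): AD, AF, BD, BE, DE, DF

so the chain groups are C_0 ≅ Z^5, C_1 ≅ Z^6.

The boundary map ∂_1: C_1 → C_0 maps an edge to its endpoints' difference, ∂[p,q] = q − p. For instance
  ∂AD = D − A.
The resulting 5×6 matrix has rank 4, and its Smith normal form has invariant factors (1,1,1,1).

Now H_k = ker ∂_k / im ∂_{k+1}, so:

  H_0: rank C_0 − rank ∂_1 = 5 − 4 = 1, and the invariant factors of ∂_1 are all 1, so H_0 ≅ Z.
  H_1: rank ker ∂_1 − rank ∂_2 = (6 − 4) − 0 = 2, and there is no ∂_2, so H_1 ≅ Z^2.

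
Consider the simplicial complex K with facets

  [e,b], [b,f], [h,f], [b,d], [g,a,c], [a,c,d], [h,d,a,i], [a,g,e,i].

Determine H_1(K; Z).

K has 9 vertices, 18 edges, 10 triangles, 2 3-simplices.
rank ∂_1 = 8, rank ∂_2 = 8 ⇒ b_1 = 18 − 8 − 8 = 2; all invariant factors of ∂_2 are 1 so no torsion. So H_1 = Z^2.

H_1 ≅ Z^2.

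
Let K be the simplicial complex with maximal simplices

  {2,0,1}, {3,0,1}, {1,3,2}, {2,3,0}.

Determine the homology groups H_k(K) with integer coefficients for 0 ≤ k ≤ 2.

K has 4 vertices, 6 edges, 4 triangles.
rank ∂_0 = 0, rank ∂_1 = 3 ⇒ b_0 = 4 − 0 − 3 = 1; all invariant factors of ∂_1 are 1 so no torsion. So H_0 ≅ Z.
rank ∂_1 = 3, rank ∂_2 = 3 ⇒ b_1 = 6 − 3 − 3 = 0; all invariant factors of ∂_2 are 1 so no torsion. So H_1 ≅ 0.
rank ∂_2 = 3, rank ∂_3 = 0 ⇒ b_2 = 4 − 3 − 0 = 1. So H_2 ≅ Z.

H_0 = Z,  H_1 = 0,  H_2 = Z.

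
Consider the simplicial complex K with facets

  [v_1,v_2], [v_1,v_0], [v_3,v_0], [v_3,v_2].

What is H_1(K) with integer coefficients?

Fix the vertex order v_0 < v_1 < v_2 < v_3 and write every simplex with vertices in increasing order. Then dim K = 1 and the simplices of K are:

  0-simplices (4): [v_0], [v_1], [v_2], [v_3]
  1-simplices (4): [v_0,v_1], [v_0,v_3], [v_1,v_2], [v_2,v_3]

so the chain groups are C_0 ≅ Z^4, C_1 ≅ Z^4.

The boundary map ∂_1: C_1 → C_0 is given by ∂[p,q] = [q] − [p]. For instance
  ∂[v_2,v_3] = [v_3] − [v_2].
As a 4×4 matrix over Z this has rank 3, with invariant factors (1,1,1).

Reading off H_k = ker ∂_k / im ∂_{k+1}:

  H_1: rank ker ∂_1 − rank ∂_2 = (4 − 3) − 0 = 1, and there is no ∂_2, so H_1 = Z.

H_1 ≅ Z.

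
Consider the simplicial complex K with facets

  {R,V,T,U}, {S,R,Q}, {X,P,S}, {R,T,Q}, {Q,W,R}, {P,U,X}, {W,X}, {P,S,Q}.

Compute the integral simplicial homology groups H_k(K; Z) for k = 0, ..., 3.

H_0 = Z,  H_1 = Z^2,  H_2 = 0,  H_3 = 0.

Fix the vertex order P < Q < R < S < T < U < V < W < X and write every simplex with vertices in increasing order. Then dim K = 3 and the simplices of K are:

  0-simplices (9): P, Q, R, S, T, U, V, W, X
  1-simplices (19): PQ, PS, PU, PX, QR, QS, QT, QW, RS, RT, RU, RV, RW, SX, TU, TV, UV, UX, WX
  2-simplices (10): PQS, PSX, PUX, QRS, QRT, QRW, RTU, RTV, RUV, TUV
  3-simplices (1): RTUV

giving chain groups C_0 ≅ Z^9, C_1 ≅ Z^19, C_2 ≅ Z^10, C_3 ≅ Z^1.

The boundary map ∂_1: C_1 → C_0 maps an edge to its endpoints' difference, ∂[p,q] = q − p. For instance
  ∂RS = S − R.
The resulting 9×19 matrix has rank 8, and its Smith normal form has invariant factors (1,1,1,1,1,1,1,1).

Boundary ∂_2: C_2 → C_1 acts by ∂[p,q,r] = [q,r] − [p,r] + [p,q]. For instance
  ∂RTU = TU − RU + RT,
  ∂RTV = TV − RV + RT.
This gives a 19×10 integer matrix of rank 9; reducing to Smith normal form yields diagonal entries (1,1,1,1,1,1,1,1,1).

Boundary ∂_3: C_3 → C_2 sends each 3-simplex σ to the alternating sum Σ_i (−1)^i (σ with its i-th vertex removed). For instance
  ∂RTUV = TUV − RUV + RTV − RTU.
The resulting 10×1 matrix has rank 1, and its Smith normal form has invariant factors (1).

Reading off H_k = ker ∂_k / im ∂_{k+1}:

  H_0: rank C_0 − rank ∂_1 = 9 − 8 = 1, and the invariant factors of ∂_1 are all 1, so H_0 ≅ Z.
  H_1: rank ker ∂_1 − rank ∂_2 = (19 − 8) − 9 = 2, and the invariant factors of ∂_2 are all 1, so H_1 ≅ Z^2.
  H_2: rank ker ∂_2 − rank ∂_3 = (10 − 9) − 1 = 0, and the invariant factors of ∂_3 are all 1, so H_2 ≅ 0.
  H_3: rank ker ∂_3 − rank ∂_4 = (1 − 1) − 0 = 0, and there is no ∂_4, so H_3 ≅ 0.

As a check, the Euler characteristic is 9 − 19 + 10 − 1 = -1, which agrees with 1 − 2 + 0 − 0 = -1.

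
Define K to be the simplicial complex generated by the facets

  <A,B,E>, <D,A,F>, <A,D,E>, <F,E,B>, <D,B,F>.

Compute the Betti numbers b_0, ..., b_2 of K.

We work with the vertex ordering A < B < D < E < F. The simplices of K, each written with vertices in increasing order, are:

  0-simplices (5): A, B, D, E, F
  1-simplices (10): AB, AD, AE, AF, BD, BE, BF, DE, DF, EF
  2-simplices (5): ABE, ADE, ADF, BDF, BEF

so the chain groups are C_0 ≅ Z^5, C_1 ≅ Z^10, C_2 ≅ Z^5.

Boundary ∂_1: C_1 → C_0 is given by ∂[p,q] = [q] − [p]. For instance
  ∂BD = D − B.
The resulting 5×10 matrix has rank 4, and its Smith normal form has invariant factors (1,1,1,1).

∂_2: C_2 → C_1 sends each 2-simplex [p,q,r] to [q,r] − [p,r] + [p,q]. For instance
  ∂BEF = EF − BF + BE,
  ∂ABE = BE − AE + AB.
As a 10×5 matrix over Z this has rank 5, with invariant factors (1,1,1,1,1).

Now H_k = ker ∂_k / im ∂_{k+1}, so:

  H_0: rank C_0 − rank ∂_1 = 5 − 4 = 1, and the invariant factors of ∂_1 are all 1, so H_0 ≅ Z.
  H_1: rank ker ∂_1 − rank ∂_2 = (10 − 4) − 5 = 1, and the invariant factors of ∂_2 are all 1, so H_1 ≅ Z.
  H_2: rank ker ∂_2 − rank ∂_3 = (5 − 5) − 0 = 0, and there is no ∂_3, so H_2 ≅ 0.

Hence the Betti numbers are b_0 = 1, b_1 = 1, b_2 = 0.

b_0 = 1, b_1 = 1, b_2 = 0.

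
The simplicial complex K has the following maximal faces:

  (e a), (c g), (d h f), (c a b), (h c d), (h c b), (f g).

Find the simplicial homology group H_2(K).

H_2 = 0.

Take the total order a < b < c < d < e < f < g < h on the vertex set. Then K (dimension 2) consists of the simplices:

  0-simplices (8): a, b, c, d, e, f, g, h
  1-simplices (12): ab, ac, ae, bc, bh, cd, cg, ch, df, dh, fg, fh
  2-simplices (4): abc, bch, cdh, dfh

Hence C_0 ≅ Z^8, C_1 ≅ Z^12, C_2 ≅ Z^4.

∂_1: C_1 → C_0 maps an edge to its endpoints' difference, ∂[p,q] = q − p. For instance
  ∂ac = c − a.
The 8×12 boundary matrix has rank 7 and Smith normal form diag(1,1,1,1,1,1,1).

The boundary map ∂_2: C_2 → C_1 acts by ∂[p,q,r] = [q,r] − [p,r] + [p,q]. For instance
  ∂dfh = fh − dh + df,
  ∂cdh = dh − ch + cd.
The 12×4 boundary matrix has rank 4 and Smith normal form diag(1,1,1,1).

From H_k ≅ ker(∂_k) / im(∂_{k+1}) we obtain:

  H_2: rank ker ∂_2 − rank ∂_3 = (4 − 4) − 0 = 0, and there is no ∂_3, so H_2 ≅ 0.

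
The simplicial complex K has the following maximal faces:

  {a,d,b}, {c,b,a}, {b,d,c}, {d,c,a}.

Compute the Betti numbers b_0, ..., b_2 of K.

b_0 = 1, b_1 = 0, b_2 = 1.

Fix the vertex order a < b < c < d and write every simplex with vertices in increasing order. Then dim K = 2 and the simplices of K are:

  0-simplices (4): a, b, c, d
  1-simplices (6): ab, ac, ad, bc, bd, cd
  2-simplices (4): abc, abd, acd, bcd

Hence C_0 ≅ Z^4, C_1 ≅ Z^6, C_2 ≅ Z^4.

The boundary map ∂_1: C_1 → C_0 sends each edge [p,q] (with p < q) to q − p. For instance
  ∂bc = c − b.
The 4×6 boundary matrix has rank 3 and Smith normal form diag(1,1,1).

∂_2: C_2 → C_1 sends each 2-simplex [p,q,r] to [q,r] − [p,r] + [p,q]. For instance
  ∂abc = bc − ac + ab,
  ∂bcd = cd − bd + bc.
The 6×4 boundary matrix has rank 3 and Smith normal form diag(1,1,1).

Computing H_k = (kernel of ∂_k) / (image of ∂_{k+1}):

  H_0: rank C_0 − rank ∂_1 = 4 − 3 = 1, and the invariant factors of ∂_1 are all 1, so H_0 = Z.
  H_1: rank ker ∂_1 − rank ∂_2 = (6 − 3) − 3 = 0, and the invariant factors of ∂_2 are all 1, so H_1 = 0.
  H_2: rank ker ∂_2 − rank ∂_3 = (4 − 3) − 0 = 1, and there is no ∂_3, so H_2 = Z.

As a check, the Euler characteristic is 4 − 6 + 4 = 2, which agrees with 1 − 0 + 1 = 2.
(K is a triangulation of the 2-sphere S^2.)

Hence the Betti numbers are b_0 = 1, b_1 = 0, b_2 = 1.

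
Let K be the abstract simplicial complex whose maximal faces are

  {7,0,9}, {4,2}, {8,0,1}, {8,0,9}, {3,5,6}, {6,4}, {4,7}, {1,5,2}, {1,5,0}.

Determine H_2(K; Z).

We work with the vertex ordering 0 < 1 < 2 < 3 < 4 < 5 < 6 < 7 < 8 < 9. The simplices of K, each written with vertices in increasing order, are:

  0-simplices (10): [0], [1], [2], [3], [4], [5], [6], [7], [8], [9]
  1-simplices (17): [0,1], [0,5], [0,7], [0,8], [0,9], [1,2], [1,5], [1,8], [2,4], [2,5], [3,5], [3,6], [4,6], [4,7], [5,6], [7,9], [8,9]
  2-simplices (6): [0,1,5], [0,1,8], [0,7,9], [0,8,9], [1,2,5], [3,5,6]

Hence C_0 ≅ Z^10, C_1 ≅ Z^17, C_2 ≅ Z^6.

∂_1: C_1 → C_0 maps an edge to its endpoints' difference, ∂[p,q] = q − p. For instance
  ∂[4,6] = [6] − [4].
The 10×17 boundary matrix has rank 9 and Smith normal form diag(1,1,1,1,1,1,1,1,1).

Boundary ∂_2: C_2 → C_1 sends each 2-simplex [p,q,r] to [q,r] − [p,r] + [p,q]. For instance
  ∂[0,7,9] = [7,9] − [0,9] + [0,7],
  ∂[1,2,5] = [2,5] − [1,5] + [1,2].
As a 17×6 matrix over Z this has rank 6, with invariant factors (1,1,1,1,1,1).

Now H_k = ker ∂_k / im ∂_{k+1}, so:

  H_2: rank ker ∂_2 − rank ∂_3 = (6 − 6) − 0 = 0, and there is no ∂_3, so H_2 = 0.

H_2 = 0.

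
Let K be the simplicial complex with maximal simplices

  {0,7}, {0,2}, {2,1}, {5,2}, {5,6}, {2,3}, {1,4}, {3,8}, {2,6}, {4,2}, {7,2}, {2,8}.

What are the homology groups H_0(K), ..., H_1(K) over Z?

H_0 = Z,  H_1 = Z^4.

Take the total order 0 < 1 < 2 < 3 < 4 < 5 < 6 < 7 < 8 on the vertex set. Then K (dimension 1) consists of the simplices:

  0-simplices (9): [0], [1], [2], [3], [4], [5], [6], [7], [8]
  1-simplices (12): [0,2], [0,7], [1,2], [1,4], [2,3], [2,4], [2,5], [2,6], [2,7], [2,8], [3,8], [5,6]

so the chain groups are C_0 ≅ Z^9, C_1 ≅ Z^12.

Boundary ∂_1: C_1 → C_0 is given by ∂[p,q] = [q] − [p]. For instance
  ∂[2,5] = [5] − [2].
This gives a 9×12 integer matrix of rank 8; reducing to Smith normal form yields diagonal entries (1,1,1,1,1,1,1,1).

Now H_k = ker ∂_k / im ∂_{k+1}, so:

  H_0: rank C_0 − rank ∂_1 = 9 − 8 = 1, and the invariant factors of ∂_1 are all 1, so H_0 ≅ Z.
  H_1: rank ker ∂_1 − rank ∂_2 = (12 − 8) − 0 = 4, and there is no ∂_2, so H_1 ≅ Z^4.

As a check, the Euler characteristic is 9 − 12 = -3, which agrees with 1 − 4 = -3.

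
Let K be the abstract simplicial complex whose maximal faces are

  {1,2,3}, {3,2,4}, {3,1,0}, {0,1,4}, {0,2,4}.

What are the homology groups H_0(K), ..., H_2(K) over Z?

We work with the vertex ordering 0 < 1 < 2 < 3 < 4. The simplices of K, each written with vertices in increasing order, are:

  0-simplices (5): [0], [1], [2], [3], [4]
  1-simplices (10): [0,1], [0,2], [0,3], [0,4], [1,2], [1,3], [1,4], [2,3], [2,4], [3,4]
  2-simplices (5): [0,1,3], [0,1,4], [0,2,4], [1,2,3], [2,3,4]

giving chain groups C_0 ≅ Z^5, C_1 ≅ Z^10, C_2 ≅ Z^5.

The boundary map ∂_1: C_1 → C_0 is given by ∂[p,q] = [q] − [p]. For instance
  ∂[2,4] = [4] − [2].
As a 5×10 matrix over Z this has rank 4, with invariant factors (1,1,1,1).

Boundary ∂_2: C_2 → C_1 acts by ∂[p,q,r] = [q,r] − [p,r] + [p,q]. For instance
  ∂[2,3,4] = [3,4] − [2,4] + [2,3],
  ∂[0,1,3] = [1,3] − [0,3] + [0,1].
The resulting 10×5 matrix has rank 5, and its Smith normal form has invariant factors (1,1,1,1,1).

From H_k ≅ ker(∂_k) / im(∂_{k+1}) we obtain:

  H_0: rank C_0 − rank ∂_1 = 5 − 4 = 1, and the invariant factors of ∂_1 are all 1, so H_0 ≅ Z.
  H_1: rank ker ∂_1 − rank ∂_2 = (10 − 4) − 5 = 1, and the invariant factors of ∂_2 are all 1, so H_1 ≅ Z.
  H_2: rank ker ∂_2 − rank ∂_3 = (5 − 5) − 0 = 0, and there is no ∂_3, so H_2 ≅ 0.

As a check, the Euler characteristic is 5 − 10 + 5 = 0, which agrees with 1 − 1 + 0 = 0.
(K is a triangulation of the Möbius band.)

H_0 = Z,  H_1 = Z,  H_2 = 0.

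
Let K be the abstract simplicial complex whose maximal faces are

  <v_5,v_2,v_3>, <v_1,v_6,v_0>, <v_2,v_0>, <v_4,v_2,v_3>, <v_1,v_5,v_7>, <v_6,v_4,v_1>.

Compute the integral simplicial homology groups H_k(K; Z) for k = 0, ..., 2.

Order the vertices as v_0 < v_1 < v_2 < v_3 < v_4 < v_5 < v_6 < v_7. Listing each simplex with vertices in this order, K has dimension 2 with simplices:

  0-simplices (8): [v_0], [v_1], [v_2], [v_3], [v_4], [v_5], [v_6], [v_7]
  1-simplices (14): [v_0,v_1], [v_0,v_2], [v_0,v_6], [v_1,v_4], [v_1,v_5], [v_1,v_6], [v_1,v_7], [v_2,v_3], [v_2,v_4], [v_2,v_5], [v_3,v_4], [v_3,v_5], [v_4,v_6], [v_5,v_7]
  2-simplices (5): [v_0,v_1,v_6], [v_1,v_4,v_6], [v_1,v_5,v_7], [v_2,v_3,v_4], [v_2,v_3,v_5]

so the chain groups are C_0 ≅ Z^8, C_1 ≅ Z^14, C_2 ≅ Z^5.

∂_1: C_1 → C_0 maps an edge to its endpoints' difference, ∂[p,q] = q − p.
The resulting 8×14 matrix has rank 7, and its Smith normal form has invariant factors (1,1,1,1,1,1,1).

Boundary ∂_2: C_2 → C_1 sends each 2-simplex [p,q,r] to [q,r] − [p,r] + [p,q]. For instance
  ∂[v_1,v_4,v_6] = [v_4,v_6] − [v_1,v_6] + [v_1,v_4],
  ∂[v_0,v_1,v_6] = [v_1,v_6] − [v_0,v_6] + [v_0,v_1].
This gives a 14×5 integer matrix of rank 5; reducing to Smith normal form yields diagonal entries (1,1,1,1,1).

From H_k ≅ ker(∂_k) / im(∂_{k+1}) we obtain:

  H_0: rank C_0 − rank ∂_1 = 8 − 7 = 1, and the invariant factors of ∂_1 are all 1, so H_0 = Z.
  H_1: rank ker ∂_1 − rank ∂_2 = (14 − 7) − 5 = 2, and the invariant factors of ∂_2 are all 1, so H_1 = Z^2.
  H_2: rank ker ∂_2 − rank ∂_3 = (5 − 5) − 0 = 0, and there is no ∂_3, so H_2 = 0.

H_0 = Z,  H_1 = Z^2,  H_2 = 0.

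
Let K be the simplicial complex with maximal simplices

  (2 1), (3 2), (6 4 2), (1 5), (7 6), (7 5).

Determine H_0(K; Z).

We work with the vertex ordering 1 < 2 < 3 < 4 < 5 < 6 < 7. The simplices of K, each written with vertices in increasing order, are:

  0-simplices (7): [1], [2], [3], [4], [5], [6], [7]
  1-simplices (8): [1,2], [1,5], [2,3], [2,4], [2,6], [4,6], [5,7], [6,7]
  2-simplices (1): [2,4,6]

giving chain groups C_0 ≅ Z^7, C_1 ≅ Z^8, C_2 ≅ Z^1.

Boundary ∂_1: C_1 → C_0 maps an edge to its endpoints' difference, ∂[p,q] = q − p.
The 7×8 boundary matrix has rank 6 and Smith normal form diag(1,1,1,1,1,1).

The boundary map ∂_2: C_2 → C_1 maps a triangle to the signed sum of its edges. For instance
  ∂[2,4,6] = [4,6] − [2,6] + [2,4].
The 8×1 boundary matrix has rank 1 and Smith normal form diag(1).

Reading off H_k = ker ∂_k / im ∂_{k+1}:

  H_0: rank C_0 − rank ∂_1 = 7 − 6 = 1, and the invariant factors of ∂_1 are all 1, so H_0 ≅ Z.

H_0 = Z.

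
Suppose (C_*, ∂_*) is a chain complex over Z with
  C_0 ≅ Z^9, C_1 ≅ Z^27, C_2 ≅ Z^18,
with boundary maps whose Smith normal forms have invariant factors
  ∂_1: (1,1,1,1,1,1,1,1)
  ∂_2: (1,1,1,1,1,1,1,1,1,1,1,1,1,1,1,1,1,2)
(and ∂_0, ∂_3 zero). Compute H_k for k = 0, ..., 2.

H_0: b_0 = 9 − 0 − 8 = 1; torsion from ∂_1 factors > 1: none. So H_0 ≅ Z.
H_1: b_1 = 27 − 8 − 18 = 1; torsion from ∂_2 factors > 1: [2]. So H_1 ≅ Z ⊕ Z_2.
H_2: b_2 = 18 − 18 − 0 = 0; torsion from ∂_3 factors > 1: none. So H_2 ≅ 0.

H_0 ≅ Z,  H_1 ≅ Z ⊕ Z_2,  H_2 = 0.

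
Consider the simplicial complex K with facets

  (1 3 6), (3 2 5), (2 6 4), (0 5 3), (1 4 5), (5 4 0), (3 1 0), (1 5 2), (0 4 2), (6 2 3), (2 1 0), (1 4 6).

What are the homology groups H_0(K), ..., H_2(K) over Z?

Order the vertices as 0 < 1 < 2 < 3 < 4 < 5 < 6. Listing each simplex with vertices in this order, K has dimension 2 with simplices:

  0-simplices (7): [0], [1], [2], [3], [4], [5], [6]
  1-simplices (18): [0,1], [0,2], [0,3], [0,4], [0,5], [1,2], [1,3], [1,4], [1,5], [1,6], [2,3], [2,4], [2,5], [2,6], [3,5], [3,6], [4,5], [4,6]
  2-simplices (12): [0,1,2], [0,1,3], [0,2,4], [0,3,5], [0,4,5], [1,2,5], [1,3,6], [1,4,5], [1,4,6], [2,3,5], [2,3,6], [2,4,6]

Hence C_0 ≅ Z^7, C_1 ≅ Z^18, C_2 ≅ Z^12.

The boundary map ∂_1: C_1 → C_0 is given by ∂[p,q] = [q] − [p].
This gives a 7×18 integer matrix of rank 6; reducing to Smith normal form yields diagonal entries (1,1,1,1,1,1).

The boundary map ∂_2: C_2 → C_1 acts by ∂[p,q,r] = [q,r] − [p,r] + [p,q]. For instance
  ∂[1,4,5] = [4,5] − [1,5] + [1,4],
  ∂[1,4,6] = [4,6] − [1,6] + [1,4].
As a 18×12 matrix over Z this has rank 12, with invariant factors (1,1,1,1,1,1,1,1,1,1,1,2).

From H_k ≅ ker(∂_k) / im(∂_{k+1}) we obtain:

  H_0: rank C_0 − rank ∂_1 = 7 − 6 = 1, and the invariant factors of ∂_1 are all 1, so H_0 = Z.
  H_1: rank ker ∂_1 − rank ∂_2 = (18 − 6) − 12 = 0, and ∂_2 has invariant factor 2 > 1, so H_1 = Z/2.
  H_2: rank ker ∂_2 − rank ∂_3 = (12 − 12) − 0 = 0, and there is no ∂_3, so H_2 = 0.

(K is a triangulation of the real projective plane RP^2.)

H_0 ≅ Z,  H_1 ≅ Z/2,  H_2 = 0.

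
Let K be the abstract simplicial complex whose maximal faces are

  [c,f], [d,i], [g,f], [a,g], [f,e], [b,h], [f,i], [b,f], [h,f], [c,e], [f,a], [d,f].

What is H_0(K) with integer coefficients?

K has 9 vertices, 12 edges.
rank ∂_0 = 0, rank ∂_1 = 8 ⇒ b_0 = 9 − 0 − 8 = 1; all invariant factors of ∂_1 are 1 so no torsion. So H_0 ≅ Z.

H_0 = Z.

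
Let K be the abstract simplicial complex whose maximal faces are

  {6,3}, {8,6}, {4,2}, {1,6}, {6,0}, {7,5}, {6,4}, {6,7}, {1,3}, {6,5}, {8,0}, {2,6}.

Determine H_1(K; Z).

Take the total order 0 < 1 < 2 < 3 < 4 < 5 < 6 < 7 < 8 on the vertex set. Then K (dimension 1) consists of the simplices:

  0-simplices (9): [0], [1], [2], [3], [4], [5], [6], [7], [8]
  1-simplices (12): [0,6], [0,8], [1,3], [1,6], [2,4], [2,6], [3,6], [4,6], [5,6], [5,7], [6,7], [6,8]

giving chain groups C_0 ≅ Z^9, C_1 ≅ Z^12.

∂_1: C_1 → C_0 sends each edge [p,q] (with p < q) to q − p. For instance
  ∂[2,6] = [6] − [2].
The 9×12 boundary matrix has rank 8 and Smith normal form diag(1,1,1,1,1,1,1,1).

From H_k ≅ ker(∂_k) / im(∂_{k+1}) we obtain:

  H_1: rank ker ∂_1 − rank ∂_2 = (12 − 8) − 0 = 4, and there is no ∂_2, so H_1 = Z^4.

H_1 = Z^4.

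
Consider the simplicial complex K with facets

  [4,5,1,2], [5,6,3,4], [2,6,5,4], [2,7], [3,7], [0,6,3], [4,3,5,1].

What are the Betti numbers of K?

b_0 = 1, b_1 = 1, b_2 = 0, b_3 = 0.

K has 8 vertices, 17 edges, 13 triangles, 4 3-simplices.
rank ∂_0 = 0, rank ∂_1 = 7 ⇒ b_0 = 8 − 0 − 7 = 1; all invariant factors of ∂_1 are 1 so no torsion. So H_0 = Z.
rank ∂_1 = 7, rank ∂_2 = 9 ⇒ b_1 = 17 − 7 − 9 = 1; all invariant factors of ∂_2 are 1 so no torsion. So H_1 = Z.
rank ∂_2 = 9, rank ∂_3 = 4 ⇒ b_2 = 13 − 9 − 4 = 0; all invariant factors of ∂_3 are 1 so no torsion. So H_2 = 0.
rank ∂_3 = 4, rank ∂_4 = 0 ⇒ b_3 = 4 − 4 − 0 = 0. So H_3 = 0.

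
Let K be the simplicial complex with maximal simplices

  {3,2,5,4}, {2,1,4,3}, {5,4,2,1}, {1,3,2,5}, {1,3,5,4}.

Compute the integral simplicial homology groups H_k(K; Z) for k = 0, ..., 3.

H_0 = Z,  H_1 = 0,  H_2 = 0,  H_3 = Z.

Order the vertices as 1 < 2 < 3 < 4 < 5. Listing each simplex with vertices in this order, K has dimension 3 with simplices:

  0-simplices (5): [1], [2], [3], [4], [5]
  1-simplices (10): [1,2], [1,3], [1,4], [1,5], [2,3], [2,4], [2,5], [3,4], [3,5], [4,5]
  2-simplices (10): [1,2,3], [1,2,4], [1,2,5], [1,3,4], [1,3,5], [1,4,5], [2,3,4], [2,3,5], [2,4,5], [3,4,5]
  3-simplices (5): [1,2,3,4], [1,2,3,5], [1,2,4,5], [1,3,4,5], [2,3,4,5]

so the chain groups are C_0 ≅ Z^5, C_1 ≅ Z^10, C_2 ≅ Z^10, C_3 ≅ Z^5.

Boundary ∂_1: C_1 → C_0 maps an edge to its endpoints' difference, ∂[p,q] = q − p.
The resulting 5×10 matrix has rank 4, and its Smith normal form has invariant factors (1,1,1,1).

The boundary map ∂_2: C_2 → C_1 sends each 2-simplex [p,q,r] to [q,r] − [p,r] + [p,q]. For instance
  ∂[2,3,4] = [3,4] − [2,4] + [2,3],
  ∂[3,4,5] = [4,5] − [3,5] + [3,4].
As a 10×10 matrix over Z this has rank 6, with invariant factors (1,1,1,1,1,1).

∂_3: C_3 → C_2 sends each 3-simplex σ to the alternating sum Σ_i (−1)^i (σ with its i-th vertex removed). For instance
  ∂[1,2,3,5] = [2,3,5] − [1,3,5] + [1,2,5] − [1,2,3],
  ∂[1,2,3,4] = [2,3,4] − [1,3,4] + [1,2,4] − [1,2,3].
As a 10×5 matrix over Z this has rank 4, with invariant factors (1,1,1,1).

From H_k ≅ ker(∂_k) / im(∂_{k+1}) we obtain:

  H_0: rank C_0 − rank ∂_1 = 5 − 4 = 1, and the invariant factors of ∂_1 are all 1, so H_0 ≅ Z.
  H_1: rank ker ∂_1 − rank ∂_2 = (10 − 4) − 6 = 0, and the invariant factors of ∂_2 are all 1, so H_1 ≅ 0.
  H_2: rank ker ∂_2 − rank ∂_3 = (10 − 6) − 4 = 0, and the invariant factors of ∂_3 are all 1, so H_2 ≅ 0.
  H_3: rank ker ∂_3 − rank ∂_4 = (5 − 4) − 0 = 1, and there is no ∂_4, so H_3 ≅ Z.

(K is a triangulation of the 3-sphere S^3.)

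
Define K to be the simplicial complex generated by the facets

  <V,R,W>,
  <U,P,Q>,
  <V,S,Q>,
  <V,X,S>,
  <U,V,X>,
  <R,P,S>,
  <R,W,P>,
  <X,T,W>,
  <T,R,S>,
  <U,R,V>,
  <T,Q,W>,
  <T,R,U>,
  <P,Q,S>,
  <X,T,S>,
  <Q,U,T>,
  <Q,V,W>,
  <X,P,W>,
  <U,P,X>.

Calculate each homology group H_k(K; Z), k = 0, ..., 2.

H_0 ≅ Z,  H_1 ≅ Z^2,  H_2 ≅ Z.

Order the vertices as P < Q < R < S < T < U < V < W < X. Listing each simplex with vertices in this order, K has dimension 2 with simplices:

  0-simplices (9): P, Q, R, S, T, U, V, W, X
  1-simplices (27): PQ, PR, PS, PU, PW, PX, QS, QT, QU, QV, QW, RS, RT, RU, RV, RW, ST, SV, SX, TU, TW, TX, UV, UX, VW, VX, WX
  2-simplices (18): PQS, PQU, PRS, PRW, PUX, PWX, QSV, QTU, QTW, QVW, RST, RTU, RUV, RVW, STX, SVX, TWX, UVX

Hence C_0 ≅ Z^9, C_1 ≅ Z^27, C_2 ≅ Z^18.

Boundary ∂_1: C_1 → C_0 is given by ∂[p,q] = [q] − [p].
This gives a 9×27 integer matrix of rank 8; reducing to Smith normal form yields diagonal entries (1,1,1,1,1,1,1,1).

∂_2: C_2 → C_1 acts by ∂[p,q,r] = [q,r] − [p,r] + [p,q]. For instance
  ∂PQU = QU − PU + PQ,
  ∂QSV = SV − QV + QS.
The resulting 27×18 matrix has rank 17, and its Smith normal form has invariant factors (1,1,1,1,1,1,1,1,1,1,1,1,1,1,1,1,1).

Reading off H_k = ker ∂_k / im ∂_{k+1}:

  H_0: rank C_0 − rank ∂_1 = 9 − 8 = 1, and the invariant factors of ∂_1 are all 1, so H_0 ≅ Z.
  H_1: rank ker ∂_1 − rank ∂_2 = (27 − 8) − 17 = 2, and the invariant factors of ∂_2 are all 1, so H_1 ≅ Z^2.
  H_2: rank ker ∂_2 − rank ∂_3 = (18 − 17) − 0 = 1, and there is no ∂_3, so H_2 ≅ Z.

As a check, the Euler characteristic is 9 − 27 + 18 = 0, which agrees with 1 − 2 + 1 = 0.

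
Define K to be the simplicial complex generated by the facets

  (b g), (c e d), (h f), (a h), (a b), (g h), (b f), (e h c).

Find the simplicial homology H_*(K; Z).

H_0 ≅ Z,  H_1 ≅ Z^2,  H_2 = 0.

We work with the vertex ordering a < b < c < d < e < f < g < h. The simplices of K, each written with vertices in increasing order, are:

  0-simplices (8): a, b, c, d, e, f, g, h
  1-simplices (11): ab, ah, bf, bg, cd, ce, ch, de, eh, fh, gh
  2-simplices (2): cde, ceh

so the chain groups are C_0 ≅ Z^8, C_1 ≅ Z^11, C_2 ≅ Z^2.

The boundary map ∂_1: C_1 → C_0 is given by ∂[p,q] = [q] − [p]. For instance
  ∂ch = h − c.
The 8×11 boundary matrix has rank 7 and Smith normal form diag(1,1,1,1,1,1,1).

The boundary map ∂_2: C_2 → C_1 sends each 2-simplex [p,q,r] to [q,r] − [p,r] + [p,q]. For instance
  ∂ceh = eh − ch + ce,
  ∂cde = de − ce + cd.
This gives a 11×2 integer matrix of rank 2; reducing to Smith normal form yields diagonal entries (1,1).

Computing H_k = (kernel of ∂_k) / (image of ∂_{k+1}):

  H_0: rank C_0 − rank ∂_1 = 8 − 7 = 1, and the invariant factors of ∂_1 are all 1, so H_0 = Z.
  H_1: rank ker ∂_1 − rank ∂_2 = (11 − 7) − 2 = 2, and the invariant factors of ∂_2 are all 1, so H_1 = Z^2.
  H_2: rank ker ∂_2 − rank ∂_3 = (2 − 2) − 0 = 0, and there is no ∂_3, so H_2 = 0.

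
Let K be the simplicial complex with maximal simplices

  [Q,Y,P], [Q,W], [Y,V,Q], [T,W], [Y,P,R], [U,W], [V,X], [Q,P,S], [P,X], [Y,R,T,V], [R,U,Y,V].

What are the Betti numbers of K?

b_0 = 1, b_1 = 3, b_2 = 0, b_3 = 0.

Take the total order P < Q < R < S < T < U < V < W < X < Y on the vertex set. Then K (dimension 3) consists of the simplices:

  0-simplices (10): P, Q, R, S, T, U, V, W, X, Y
  1-simplices (21): PQ, PR, PS, PX, PY, QS, QV, QW, QY, RT, RU, RV, RY, TV, TW, TY, UV, UW, UY, VX, VY
  2-simplices (11): PQS, PQY, PRY, QVY, RTV, RTY, RUV, RUY, RVY, TVY, UVY
  3-simplices (2): RTVY, RUVY

so the chain groups are C_0 ≅ Z^10, C_1 ≅ Z^21, C_2 ≅ Z^11, C_3 ≅ Z^2.

Boundary ∂_1: C_1 → C_0 maps an edge to its endpoints' difference, ∂[p,q] = q − p. For instance
  ∂VY = Y − V.
The resulting 10×21 matrix has rank 9, and its Smith normal form has invariant factors (1,1,1,1,1,1,1,1,1).

The boundary map ∂_2: C_2 → C_1 sends each 2-simplex [p,q,r] to [q,r] − [p,r] + [p,q]. For instance
  ∂PRY = RY − PY + PR,
  ∂RTV = TV − RV + RT.
This gives a 21×11 integer matrix of rank 9; reducing to Smith normal form yields diagonal entries (1,1,1,1,1,1,1,1,1).

∂_3: C_3 → C_2 sends each 3-simplex σ to the alternating sum Σ_i (−1)^i (σ with its i-th vertex removed). For instance
  ∂RUVY = UVY − RVY + RUY − RUV,
  ∂RTVY = TVY − RVY + RTY − RTV.
The resulting 11×2 matrix has rank 2, and its Smith normal form has invariant factors (1,1).

From H_k ≅ ker(∂_k) / im(∂_{k+1}) we obtain:

  H_0: rank C_0 − rank ∂_1 = 10 − 9 = 1, and the invariant factors of ∂_1 are all 1, so H_0 = Z.
  H_1: rank ker ∂_1 − rank ∂_2 = (21 − 9) − 9 = 3, and the invariant factors of ∂_2 are all 1, so H_1 = Z^3.
  H_2: rank ker ∂_2 − rank ∂_3 = (11 − 9) − 2 = 0, and the invariant factors of ∂_3 are all 1, so H_2 = 0.
  H_3: rank ker ∂_3 − rank ∂_4 = (2 − 2) − 0 = 0, and there is no ∂_4, so H_3 = 0.

As a check, the Euler characteristic is 10 − 21 + 11 − 2 = -2, which agrees with 1 − 3 + 0 − 0 = -2.

Hence the Betti numbers are b_0 = 1, b_1 = 3, b_2 = 0, b_3 = 0.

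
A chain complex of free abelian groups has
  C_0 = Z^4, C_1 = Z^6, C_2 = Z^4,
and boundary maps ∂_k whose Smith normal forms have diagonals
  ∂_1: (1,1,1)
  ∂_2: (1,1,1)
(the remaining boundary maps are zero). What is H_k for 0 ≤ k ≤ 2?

H_0: b_0 = 4 − 0 − 3 = 1; torsion from ∂_1 factors > 1: none. So H_0 = Z.
H_1: b_1 = 6 − 3 − 3 = 0; torsion from ∂_2 factors > 1: none. So H_1 = 0.
H_2: b_2 = 4 − 3 − 0 = 1; torsion from ∂_3 factors > 1: none. So H_2 = Z.

H_0 = Z,  H_1 = 0,  H_2 = Z.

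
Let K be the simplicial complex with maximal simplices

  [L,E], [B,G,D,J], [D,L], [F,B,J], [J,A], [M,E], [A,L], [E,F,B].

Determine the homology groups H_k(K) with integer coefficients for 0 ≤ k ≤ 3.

Take the total order A < B < D < E < F < G < J < L < M on the vertex set. Then K (dimension 3) consists of the simplices:

  0-simplices (9): A, B, D, E, F, G, J, L, M
  1-simplices (15): AJ, AL, BD, BE, BF, BG, BJ, DG, DJ, DL, EF, EL, EM, FJ, GJ
  2-simplices (6): BDG, BDJ, BEF, BFJ, BGJ, DGJ
  3-simplices (1): BDGJ

Hence C_0 ≅ Z^9, C_1 ≅ Z^15, C_2 ≅ Z^6, C_3 ≅ Z^1.

∂_1: C_1 → C_0 is given by ∂[p,q] = [q] − [p].
The 9×15 boundary matrix has rank 8 and Smith normal form diag(1,1,1,1,1,1,1,1).

The boundary map ∂_2: C_2 → C_1 sends each 2-simplex [p,q,r] to [q,r] − [p,r] + [p,q]. For instance
  ∂BDJ = DJ − BJ + BD,
  ∂BFJ = FJ − BJ + BF.
As a 15×6 matrix over Z this has rank 5, with invariant factors (1,1,1,1,1).

∂_3: C_3 → C_2 sends each 3-simplex σ to the alternating sum Σ_i (−1)^i (σ with its i-th vertex removed). For instance
  ∂BDGJ = DGJ − BGJ + BDJ − BDG.
As a 6×1 matrix over Z this has rank 1, with invariant factors (1).

Computing H_k = (kernel of ∂_k) / (image of ∂_{k+1}):

  H_0: rank C_0 − rank ∂_1 = 9 − 8 = 1, and the invariant factors of ∂_1 are all 1, so H_0 = Z.
  H_1: rank ker ∂_1 − rank ∂_2 = (15 − 8) − 5 = 2, and the invariant factors of ∂_2 are all 1, so H_1 = Z^2.
  H_2: rank ker ∂_2 − rank ∂_3 = (6 − 5) − 1 = 0, and the invariant factors of ∂_3 are all 1, so H_2 = 0.
  H_3: rank ker ∂_3 − rank ∂_4 = (1 − 1) − 0 = 0, and there is no ∂_4, so H_3 = 0.

H_0 ≅ Z,  H_1 ≅ Z^2,  H_2 = 0,  H_3 = 0.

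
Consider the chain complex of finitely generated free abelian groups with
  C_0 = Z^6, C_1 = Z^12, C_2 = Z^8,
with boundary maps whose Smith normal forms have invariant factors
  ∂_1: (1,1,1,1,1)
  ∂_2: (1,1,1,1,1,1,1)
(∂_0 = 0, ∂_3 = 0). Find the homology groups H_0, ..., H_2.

H_0 = Z,  H_1 = 0,  H_2 = Z.

H_0: b_0 = 6 − 0 − 5 = 1; torsion from ∂_1 factors > 1: none. So H_0 = Z.
H_1: b_1 = 12 − 5 − 7 = 0; torsion from ∂_2 factors > 1: none. So H_1 = 0.
H_2: b_2 = 8 − 7 − 0 = 1; torsion from ∂_3 factors > 1: none. So H_2 = Z.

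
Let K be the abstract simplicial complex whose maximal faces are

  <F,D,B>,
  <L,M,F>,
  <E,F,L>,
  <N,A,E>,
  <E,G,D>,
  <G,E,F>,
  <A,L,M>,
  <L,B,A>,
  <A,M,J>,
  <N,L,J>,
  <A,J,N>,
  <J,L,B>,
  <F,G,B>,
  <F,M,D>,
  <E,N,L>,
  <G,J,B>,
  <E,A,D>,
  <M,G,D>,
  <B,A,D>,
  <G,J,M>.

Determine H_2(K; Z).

K has 10 vertices, 30 edges, 20 triangles.
rank ∂_2 = 20, rank ∂_3 = 0 ⇒ b_2 = 20 − 20 − 0 = 0. So H_2 ≅ 0.

H_2 = 0.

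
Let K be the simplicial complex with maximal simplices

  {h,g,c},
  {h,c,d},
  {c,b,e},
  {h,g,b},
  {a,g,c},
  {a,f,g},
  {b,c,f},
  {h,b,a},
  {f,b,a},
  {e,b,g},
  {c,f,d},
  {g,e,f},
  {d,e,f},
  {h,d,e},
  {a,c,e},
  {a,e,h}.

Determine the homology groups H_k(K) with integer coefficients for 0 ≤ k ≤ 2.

K has 8 vertices, 24 edges, 16 triangles.
rank ∂_0 = 0, rank ∂_1 = 7 ⇒ b_0 = 8 − 0 − 7 = 1; all invariant factors of ∂_1 are 1 so no torsion. So H_0 = Z.
rank ∂_1 = 7, rank ∂_2 = 15 ⇒ b_1 = 24 − 7 − 15 = 2; all invariant factors of ∂_2 are 1 so no torsion. So H_1 = Z^2.
rank ∂_2 = 15, rank ∂_3 = 0 ⇒ b_2 = 16 − 15 − 0 = 1. So H_2 = Z.

H_0 ≅ Z,  H_1 ≅ Z^2,  H_2 ≅ Z.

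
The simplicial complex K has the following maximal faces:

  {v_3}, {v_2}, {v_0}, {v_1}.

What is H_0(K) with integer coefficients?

H_0 ≅ Z^4.

We work with the vertex ordering v_0 < v_1 < v_2 < v_3. The simplices of K, each written with vertices in increasing order, are:

  0-simplices (4): [v_0], [v_1], [v_2], [v_3]

Hence C_0 ≅ Z^4.

From H_k ≅ ker(∂_k) / im(∂_{k+1}) we obtain:

  H_0: rank C_0 − rank ∂_1 = 4 − 0 = 4, and there is no ∂_1, so H_0 ≅ Z^4.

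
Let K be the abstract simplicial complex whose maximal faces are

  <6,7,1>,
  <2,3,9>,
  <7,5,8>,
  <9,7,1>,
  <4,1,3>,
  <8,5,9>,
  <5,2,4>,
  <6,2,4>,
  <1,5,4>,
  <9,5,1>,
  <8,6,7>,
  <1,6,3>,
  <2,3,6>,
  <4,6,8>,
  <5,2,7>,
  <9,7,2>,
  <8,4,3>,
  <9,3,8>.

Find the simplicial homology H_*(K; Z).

Take the total order 1 < 2 < 3 < 4 < 5 < 6 < 7 < 8 < 9 on the vertex set. Then K (dimension 2) consists of the simplices:

  0-simplices (9): [1], [2], [3], [4], [5], [6], [7], [8], [9]
  1-simplices (27): (27 of them)
  2-simplices (18): [1,3,4], [1,3,6], [1,4,5], [1,5,9], [1,6,7], [1,7,9], [2,3,6], [2,3,9], [2,4,5], [2,4,6], [2,5,7], [2,7,9], [3,4,8], [3,8,9], [4,6,8], [5,7,8], [5,8,9], [6,7,8]

giving chain groups C_0 ≅ Z^9, C_1 ≅ Z^27, C_2 ≅ Z^18.

Boundary ∂_1: C_1 → C_0 sends each edge [p,q] (with p < q) to q − p.
As a 9×27 matrix over Z this has rank 8, with invariant factors (1,1,1,1,1,1,1,1).

Boundary ∂_2: C_2 → C_1 acts by ∂[p,q,r] = [q,r] − [p,r] + [p,q]. For instance
  ∂[2,7,9] = [7,9] − [2,9] + [2,7],
  ∂[1,3,6] = [3,6] − [1,6] + [1,3].
The 27×18 boundary matrix has rank 18 and Smith normal form diag(1,1,1,1,1,1,1,1,1,1,1,1,1,1,1,1,1,2).

Computing H_k = (kernel of ∂_k) / (image of ∂_{k+1}):

  H_0: rank C_0 − rank ∂_1 = 9 − 8 = 1, and the invariant factors of ∂_1 are all 1, so H_0 ≅ Z.
  H_1: rank ker ∂_1 − rank ∂_2 = (27 − 8) − 18 = 1, and ∂_2 has invariant factor 2 > 1, so H_1 ≅ Z × Z/2.
  H_2: rank ker ∂_2 − rank ∂_3 = (18 − 18) − 0 = 0, and there is no ∂_3, so H_2 ≅ 0.

(K is a triangulation of the Klein bottle.)

H_0 ≅ Z,  H_1 ≅ Z × Z/2,  H_2 = 0.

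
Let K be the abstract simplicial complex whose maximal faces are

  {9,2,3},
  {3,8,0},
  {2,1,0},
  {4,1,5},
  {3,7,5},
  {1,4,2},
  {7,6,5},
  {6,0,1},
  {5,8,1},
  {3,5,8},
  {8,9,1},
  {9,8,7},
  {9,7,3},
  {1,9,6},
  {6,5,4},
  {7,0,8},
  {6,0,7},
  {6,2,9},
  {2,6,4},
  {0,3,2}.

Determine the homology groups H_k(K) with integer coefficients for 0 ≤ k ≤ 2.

H_0 = Z,  H_1 = Z ⊕ Z/2,  H_2 = 0.

Take the total order 0 < 1 < 2 < 3 < 4 < 5 < 6 < 7 < 8 < 9 on the vertex set. Then K (dimension 2) consists of the simplices:

  0-simplices (10): [0], [1], [2], [3], [4], [5], [6], [7], [8], [9]
  1-simplices (30): (30 of them)
  2-simplices (20): (20 of them)

giving chain groups C_0 ≅ Z^10, C_1 ≅ Z^30, C_2 ≅ Z^20.

The boundary map ∂_1: C_1 → C_0 sends each edge [p,q] (with p < q) to q − p.
As a 10×30 matrix over Z this has rank 9, with invariant factors (1,1,1,1,1,1,1,1,1).

∂_2: C_2 → C_1 sends each 2-simplex [p,q,r] to [q,r] − [p,r] + [p,q]. For instance
  ∂[1,6,9] = [6,9] − [1,9] + [1,6],
  ∂[3,5,7] = [5,7] − [3,7] + [3,5].
The 30×20 boundary matrix has rank 20 and Smith normal form diag(1,1,1,1,1,1,1,1,1,1,1,1,1,1,1,1,1,1,1,2).

Reading off H_k = ker ∂_k / im ∂_{k+1}:

  H_0: rank C_0 − rank ∂_1 = 10 − 9 = 1, and the invariant factors of ∂_1 are all 1, so H_0 ≅ Z.
  H_1: rank ker ∂_1 − rank ∂_2 = (30 − 9) − 20 = 1, and ∂_2 has invariant factor 2 > 1, so H_1 ≅ Z ⊕ Z/2.
  H_2: rank ker ∂_2 − rank ∂_3 = (20 − 20) − 0 = 0, and there is no ∂_3, so H_2 ≅ 0.

As a check, the Euler characteristic is 10 − 30 + 20 = 0, which agrees with 1 − 1 + 0 = 0.
(K is a triangulation of the Klein bottle.)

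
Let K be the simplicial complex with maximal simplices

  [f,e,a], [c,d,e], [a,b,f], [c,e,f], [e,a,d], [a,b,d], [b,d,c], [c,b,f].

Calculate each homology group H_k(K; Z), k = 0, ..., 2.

Order the vertices as a < b < c < d < e < f. Listing each simplex with vertices in this order, K has dimension 2 with simplices:

  0-simplices (6): a, b, c, d, e, f
  1-simplices (12): ab, ad, ae, af, bc, bd, bf, cd, ce, cf, de, ef
  2-simplices (8): abd, abf, ade, aef, bcd, bcf, cde, cef

giving chain groups C_0 ≅ Z^6, C_1 ≅ Z^12, C_2 ≅ Z^8.

Boundary ∂_1: C_1 → C_0 sends each edge [p,q] (with p < q) to q − p. For instance
  ∂bd = d − b.
This gives a 6×12 integer matrix of rank 5; reducing to Smith normal form yields diagonal entries (1,1,1,1,1).

∂_2: C_2 → C_1 maps a triangle to the signed sum of its edges. For instance
  ∂abf = bf − af + ab,
  ∂bcd = cd − bd + bc.
As a 12×8 matrix over Z this has rank 7, with invariant factors (1,1,1,1,1,1,1).

Reading off H_k = ker ∂_k / im ∂_{k+1}:

  H_0: rank C_0 − rank ∂_1 = 6 − 5 = 1, and the invariant factors of ∂_1 are all 1, so H_0 = Z.
  H_1: rank ker ∂_1 − rank ∂_2 = (12 − 5) − 7 = 0, and the invariant factors of ∂_2 are all 1, so H_1 = 0.
  H_2: rank ker ∂_2 − rank ∂_3 = (8 − 7) − 0 = 1, and there is no ∂_3, so H_2 = Z.

(K is a triangulation of the 2-sphere S^2.)

H_0 = Z,  H_1 = 0,  H_2 = Z.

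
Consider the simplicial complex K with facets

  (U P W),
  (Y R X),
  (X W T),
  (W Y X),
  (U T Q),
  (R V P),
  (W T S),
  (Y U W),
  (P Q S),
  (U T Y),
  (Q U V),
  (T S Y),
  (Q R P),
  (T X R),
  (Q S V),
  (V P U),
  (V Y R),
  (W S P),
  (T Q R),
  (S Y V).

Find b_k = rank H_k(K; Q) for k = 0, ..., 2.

b_0 = 1, b_1 = 1, b_2 = 0.

Order the vertices as P < Q < R < S < T < U < V < W < X < Y. Listing each simplex with vertices in this order, K has dimension 2 with simplices:

  0-simplices (10): P, Q, R, S, T, U, V, W, X, Y
  1-simplices (30): PQ, PR, PS, PU, PV, PW, QR, QS, QT, QU, QV, RT, RV, RX, RY, ST, SV, SW, SY, TU, TW, TX, TY, UV, UW, UY, VY, WX, WY, XY
  2-simplices (20): PQR, PQS, PRV, PSW, PUV, PUW, QRT, QSV, QTU, QUV, RTX, RVY, RXY, STW, STY, SVY, TUY, TWX, UWY, WXY

Hence C_0 ≅ Z^10, C_1 ≅ Z^30, C_2 ≅ Z^20.

Boundary ∂_1: C_1 → C_0 sends each edge [p,q] (with p < q) to q − p. For instance
  ∂XY = Y − X.
The resulting 10×30 matrix has rank 9, and its Smith normal form has invariant factors (1,1,1,1,1,1,1,1,1).

The boundary map ∂_2: C_2 → C_1 maps a triangle to the signed sum of its edges. For instance
  ∂RXY = XY − RY + RX,
  ∂RVY = VY − RY + RV.
As a 30×20 matrix over Z this has rank 20, with invariant factors (1,1,1,1,1,1,1,1,1,1,1,1,1,1,1,1,1,1,1,2).

Now H_k = ker ∂_k / im ∂_{k+1}, so:

  H_0: rank C_0 − rank ∂_1 = 10 − 9 = 1, and the invariant factors of ∂_1 are all 1, so H_0 = Z.
  H_1: rank ker ∂_1 − rank ∂_2 = (30 − 9) − 20 = 1, and ∂_2 has invariant factor 2 > 1, so H_1 = Z ⊕ Z_2.
  H_2: rank ker ∂_2 − rank ∂_3 = (20 − 20) − 0 = 0, and there is no ∂_3, so H_2 = 0.

Hence the Betti numbers are b_0 = 1, b_1 = 1, b_2 = 0.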